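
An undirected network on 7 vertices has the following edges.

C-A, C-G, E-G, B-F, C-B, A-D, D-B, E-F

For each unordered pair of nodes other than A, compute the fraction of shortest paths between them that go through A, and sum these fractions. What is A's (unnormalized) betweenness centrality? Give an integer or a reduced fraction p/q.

Pairs whose geodesics pass through A — C–D: 1/2; G–D: 1/2.
All other pairs contribute 0.
Summing the contributions gives betweenness(A) = 1.

1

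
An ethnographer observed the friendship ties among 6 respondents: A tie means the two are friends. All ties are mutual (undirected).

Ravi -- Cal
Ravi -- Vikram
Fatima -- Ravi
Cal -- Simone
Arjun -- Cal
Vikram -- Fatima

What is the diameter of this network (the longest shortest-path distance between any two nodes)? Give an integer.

3

Eccentricity of each node (its greatest distance to any other): Arjun:3, Cal:2, Fatima:3, Ravi:2, Simone:3, Vikram:3.
The maximum eccentricity is 3, realized for instance by the pair Arjun–Vikram via Arjun – Cal – Ravi – Vikram. So the diameter is 3.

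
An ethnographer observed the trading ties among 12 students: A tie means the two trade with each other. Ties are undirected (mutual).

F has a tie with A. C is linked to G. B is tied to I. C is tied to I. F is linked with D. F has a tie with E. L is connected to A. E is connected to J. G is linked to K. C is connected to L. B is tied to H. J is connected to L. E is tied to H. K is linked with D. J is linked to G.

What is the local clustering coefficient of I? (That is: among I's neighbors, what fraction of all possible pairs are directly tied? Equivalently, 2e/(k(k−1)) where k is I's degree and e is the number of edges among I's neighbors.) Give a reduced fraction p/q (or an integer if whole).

0

I's neighbors: B and C (k = 2).
Possible neighbor pairs: C(2,2) = 1. Edges among them: none → e = 0.
Clustering(I) = 0/1.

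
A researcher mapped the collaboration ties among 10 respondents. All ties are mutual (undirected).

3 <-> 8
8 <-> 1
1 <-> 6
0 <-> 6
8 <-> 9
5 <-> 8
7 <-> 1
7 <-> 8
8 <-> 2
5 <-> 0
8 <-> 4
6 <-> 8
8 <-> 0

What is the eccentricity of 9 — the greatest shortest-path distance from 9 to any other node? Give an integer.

Distances from 9: 0:2, 1:2, 2:2, 3:2, 4:2, 5:2, 6:2, 7:2, 8:1.
The largest is 2 (to 5, 1, 7, 2, 6, 0, 4, and 3), so the eccentricity of 9 is 2.

2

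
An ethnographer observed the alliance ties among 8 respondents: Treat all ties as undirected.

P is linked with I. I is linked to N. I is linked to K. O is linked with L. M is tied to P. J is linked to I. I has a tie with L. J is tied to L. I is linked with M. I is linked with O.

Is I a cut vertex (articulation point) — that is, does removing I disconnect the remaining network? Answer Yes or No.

Yes

Removing I leaves {J, L, and O} with no path to {M and P}, so the network splits into 4 components. I is a cut vertex.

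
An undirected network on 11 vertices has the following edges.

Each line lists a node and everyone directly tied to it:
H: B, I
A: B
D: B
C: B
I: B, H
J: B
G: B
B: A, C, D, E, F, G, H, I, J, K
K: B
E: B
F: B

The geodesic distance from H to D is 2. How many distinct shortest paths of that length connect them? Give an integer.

1

The shortest distance is 2, and the only length-2 path is H–B–D. So there is exactly 1 shortest path.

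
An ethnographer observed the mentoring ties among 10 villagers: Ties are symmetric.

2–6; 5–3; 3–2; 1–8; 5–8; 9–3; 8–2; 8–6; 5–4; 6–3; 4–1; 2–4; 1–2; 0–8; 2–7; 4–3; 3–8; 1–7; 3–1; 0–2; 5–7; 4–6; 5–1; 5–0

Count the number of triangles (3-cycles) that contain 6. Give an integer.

6's neighbors: 2, 3, 4, and 8.
Neighbor pairs that are themselves tied: 6–2–3; 6–2–4; 6–2–8; 6–3–4; 6–3–8. Each forms one triangle with 6, for 5 in total.

5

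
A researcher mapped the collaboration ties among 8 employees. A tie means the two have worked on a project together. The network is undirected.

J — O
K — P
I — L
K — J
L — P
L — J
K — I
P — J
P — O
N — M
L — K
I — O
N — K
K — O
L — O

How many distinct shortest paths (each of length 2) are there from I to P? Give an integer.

3

The shortest distance is 2. The length-2 paths are: I–L–P; I–K–P; I–O–P.
That gives 3 distinct shortest paths.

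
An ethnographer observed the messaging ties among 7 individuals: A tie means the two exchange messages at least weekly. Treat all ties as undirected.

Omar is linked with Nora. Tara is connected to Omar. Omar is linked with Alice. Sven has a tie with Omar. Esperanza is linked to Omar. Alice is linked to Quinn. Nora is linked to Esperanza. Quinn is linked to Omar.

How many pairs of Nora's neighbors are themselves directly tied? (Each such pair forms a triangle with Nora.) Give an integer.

1

Nora's neighbors: Esperanza and Omar.
Neighbor pairs that are themselves tied: Nora–Esperanza–Omar. Each forms one triangle with Nora, for 1 in total.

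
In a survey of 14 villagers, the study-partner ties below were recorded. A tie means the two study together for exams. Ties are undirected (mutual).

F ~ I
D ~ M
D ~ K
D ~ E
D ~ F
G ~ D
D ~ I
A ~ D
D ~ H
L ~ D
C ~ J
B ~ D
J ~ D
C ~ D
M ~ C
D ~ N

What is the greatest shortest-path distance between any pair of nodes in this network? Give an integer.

2

Eccentricity of each node (its greatest distance to any other): A:2, B:2, C:2, D:1, E:2, F:2, G:2, H:2, I:2, J:2, K:2, L:2, M:2, N:2.
The maximum eccentricity is 2, realized for instance by the pair E–B via E – D – B. So the diameter is 2.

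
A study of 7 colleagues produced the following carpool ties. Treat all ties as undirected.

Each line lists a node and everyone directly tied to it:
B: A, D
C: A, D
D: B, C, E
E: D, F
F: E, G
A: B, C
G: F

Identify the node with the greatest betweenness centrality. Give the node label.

Unnormalized betweenness of each node: A:1/2, B:2, C:2, D:19/2, E:8, F:5, G:0.
D has the largest value, 19/2, making it the main broker — the node through which the most shortest paths run.

D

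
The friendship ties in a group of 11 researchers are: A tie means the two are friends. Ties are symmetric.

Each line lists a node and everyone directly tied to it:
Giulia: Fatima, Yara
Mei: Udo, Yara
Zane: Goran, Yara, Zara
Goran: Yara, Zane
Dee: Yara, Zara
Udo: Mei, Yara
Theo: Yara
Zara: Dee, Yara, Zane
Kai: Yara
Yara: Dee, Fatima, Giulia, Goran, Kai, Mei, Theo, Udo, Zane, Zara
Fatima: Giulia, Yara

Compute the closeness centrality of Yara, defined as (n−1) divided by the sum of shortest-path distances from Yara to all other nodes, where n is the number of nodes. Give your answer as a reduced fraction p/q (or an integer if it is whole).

1

Distances from Yara: Dee:1, Fatima:1, Giulia:1, Goran:1, Kai:1, Mei:1, Theo:1, Udo:1, Zane:1, Zara:1. Sum = 10.
n = 11, so closeness = 10/10 = 1.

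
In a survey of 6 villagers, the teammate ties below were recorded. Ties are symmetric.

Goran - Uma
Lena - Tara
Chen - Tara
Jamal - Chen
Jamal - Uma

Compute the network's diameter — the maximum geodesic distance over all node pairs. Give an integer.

Eccentricity of each node (its greatest distance to any other): Chen:3, Goran:5, Jamal:3, Lena:5, Tara:4, Uma:4.
The maximum eccentricity is 5, realized for instance by the pair Goran–Lena via Goran – Uma – Jamal – Chen – Tara – Lena. So the diameter is 5.

5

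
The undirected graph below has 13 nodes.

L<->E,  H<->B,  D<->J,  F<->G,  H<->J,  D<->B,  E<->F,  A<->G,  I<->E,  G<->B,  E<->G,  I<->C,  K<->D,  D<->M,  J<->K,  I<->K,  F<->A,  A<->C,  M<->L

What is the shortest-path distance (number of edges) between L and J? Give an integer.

3

One shortest route is L – M – D – J, which uses 3 edges, and at distance 2 from L we only reach {D, F, G, I}, which does not include J. So d(L,J) = 3.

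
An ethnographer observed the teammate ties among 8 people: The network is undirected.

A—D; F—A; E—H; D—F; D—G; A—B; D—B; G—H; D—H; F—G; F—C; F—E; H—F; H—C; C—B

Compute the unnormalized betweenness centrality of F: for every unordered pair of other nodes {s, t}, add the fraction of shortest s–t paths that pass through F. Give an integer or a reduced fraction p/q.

163/30

Pairs whose geodesics pass through F — G–E: 1/2; G–A: 1/2; G–C: 1/2; E–B: 3/5; E–A: 1; E–C: 1/2; E–D: 1/2; A–H: 1/2; A–C: 1/2; C–D: 1/3.
All other pairs contribute 0.
Summing the contributions gives betweenness(F) = 163/30.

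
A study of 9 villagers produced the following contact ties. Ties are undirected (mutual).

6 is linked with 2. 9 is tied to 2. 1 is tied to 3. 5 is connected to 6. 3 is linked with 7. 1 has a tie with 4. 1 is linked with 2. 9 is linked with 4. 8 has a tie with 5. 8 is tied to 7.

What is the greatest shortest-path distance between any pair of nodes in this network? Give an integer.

Eccentricity of each node (its greatest distance to any other): 1:3, 2:3, 3:3, 4:4, 5:4, 6:3, 7:4, 8:4, 9:4.
The maximum eccentricity is 4, realized for instance by the pair 8–9 via 8 – 5 – 6 – 2 – 9. So the diameter is 4.

4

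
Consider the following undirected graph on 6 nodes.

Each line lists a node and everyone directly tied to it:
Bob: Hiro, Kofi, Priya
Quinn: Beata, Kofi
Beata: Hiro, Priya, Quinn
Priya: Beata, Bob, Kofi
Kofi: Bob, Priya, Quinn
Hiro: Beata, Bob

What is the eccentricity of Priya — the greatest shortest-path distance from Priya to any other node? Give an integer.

Distances from Priya: Beata:1, Bob:1, Hiro:2, Kofi:1, Quinn:2.
The largest is 2 (to Hiro and Quinn), so the eccentricity of Priya is 2.

2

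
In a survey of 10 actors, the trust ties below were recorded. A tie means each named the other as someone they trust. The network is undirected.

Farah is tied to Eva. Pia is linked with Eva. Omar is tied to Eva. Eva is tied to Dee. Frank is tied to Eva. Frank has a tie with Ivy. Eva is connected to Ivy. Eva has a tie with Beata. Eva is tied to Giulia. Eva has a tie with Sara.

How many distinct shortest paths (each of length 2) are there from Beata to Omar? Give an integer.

1

The shortest distance is 2, and the only length-2 path is Beata–Eva–Omar. So there is exactly 1 shortest path.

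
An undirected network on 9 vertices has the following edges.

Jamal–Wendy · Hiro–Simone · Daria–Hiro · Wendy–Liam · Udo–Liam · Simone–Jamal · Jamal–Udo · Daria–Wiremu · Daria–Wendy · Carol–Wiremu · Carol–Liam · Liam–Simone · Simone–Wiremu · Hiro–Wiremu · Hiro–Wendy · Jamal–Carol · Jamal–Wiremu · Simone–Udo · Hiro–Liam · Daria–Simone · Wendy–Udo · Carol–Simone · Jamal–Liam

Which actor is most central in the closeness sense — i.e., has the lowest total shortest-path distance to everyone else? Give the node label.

Simone

Farness (sum of distances to all others) for each node — Carol:12, Daria:12, Hiro:11, Jamal:10, Liam:10, Simone:9, Udo:12, Wendy:11, Wiremu:11.
The smallest farness is 9, for Simone, so Simone has the highest closeness.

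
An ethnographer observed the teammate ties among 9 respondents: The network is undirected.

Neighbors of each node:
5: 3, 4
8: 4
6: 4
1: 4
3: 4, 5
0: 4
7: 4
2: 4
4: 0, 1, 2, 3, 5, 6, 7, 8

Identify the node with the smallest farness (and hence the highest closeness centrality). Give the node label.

Farness (sum of distances to all others) for each node — 0:15, 1:15, 2:15, 3:14, 4:8, 5:14, 6:15, 7:15, 8:15.
The smallest farness is 8, for 4, so 4 has the highest closeness.

4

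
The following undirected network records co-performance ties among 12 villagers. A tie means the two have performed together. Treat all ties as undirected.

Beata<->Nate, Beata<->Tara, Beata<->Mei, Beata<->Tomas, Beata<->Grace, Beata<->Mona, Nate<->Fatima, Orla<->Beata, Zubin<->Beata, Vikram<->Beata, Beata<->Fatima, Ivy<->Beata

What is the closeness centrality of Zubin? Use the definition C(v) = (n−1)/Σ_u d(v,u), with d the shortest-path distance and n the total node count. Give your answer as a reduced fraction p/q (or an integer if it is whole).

Distances from Zubin: Beata:1, Fatima:2, Grace:2, Ivy:2, Mei:2, Mona:2, Nate:2, Orla:2, Tara:2, Tomas:2, Vikram:2. Sum = 21.
n = 12, so closeness = 11/21.

11/21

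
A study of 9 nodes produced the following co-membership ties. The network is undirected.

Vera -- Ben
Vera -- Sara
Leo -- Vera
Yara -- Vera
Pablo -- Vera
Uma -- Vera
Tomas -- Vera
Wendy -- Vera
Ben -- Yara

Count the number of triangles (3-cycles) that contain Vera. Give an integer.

Vera's neighbors: Ben, Leo, Pablo, Sara, Tomas, Uma, Wendy, and Yara.
Neighbor pairs that are themselves tied: Vera–Ben–Yara. Each forms one triangle with Vera, for 1 in total.

1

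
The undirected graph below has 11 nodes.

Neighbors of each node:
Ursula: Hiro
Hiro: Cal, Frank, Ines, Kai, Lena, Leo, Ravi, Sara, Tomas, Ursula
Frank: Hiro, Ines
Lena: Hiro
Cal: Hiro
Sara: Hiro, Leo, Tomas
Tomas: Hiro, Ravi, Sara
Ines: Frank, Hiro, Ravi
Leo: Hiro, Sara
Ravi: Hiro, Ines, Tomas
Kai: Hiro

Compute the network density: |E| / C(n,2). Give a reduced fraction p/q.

There are 15 edges and 11 nodes, so the maximum possible is C(11,2) = 55.
Density = 15/55 = 3/11.

3/11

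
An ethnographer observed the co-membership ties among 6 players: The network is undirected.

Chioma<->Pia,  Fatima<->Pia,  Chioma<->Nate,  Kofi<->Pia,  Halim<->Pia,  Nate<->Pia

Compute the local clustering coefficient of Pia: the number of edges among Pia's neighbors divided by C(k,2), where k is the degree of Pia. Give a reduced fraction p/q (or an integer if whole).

Pia's neighbors: Chioma, Fatima, Halim, Kofi, and Nate (k = 5).
Possible neighbor pairs: C(5,2) = 10. Edges among them: Chioma–Nate → e = 1.
Clustering(Pia) = 1/10.

1/10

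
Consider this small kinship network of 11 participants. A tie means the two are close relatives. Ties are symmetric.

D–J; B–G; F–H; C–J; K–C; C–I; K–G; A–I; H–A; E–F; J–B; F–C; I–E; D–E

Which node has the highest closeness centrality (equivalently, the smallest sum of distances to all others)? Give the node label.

C

Farness (sum of distances to all others) for each node — A:25, B:25, C:16, D:22, E:21, F:19, G:27, H:25, I:19, J:19, K:22.
The smallest farness is 16, for C, so C has the highest closeness.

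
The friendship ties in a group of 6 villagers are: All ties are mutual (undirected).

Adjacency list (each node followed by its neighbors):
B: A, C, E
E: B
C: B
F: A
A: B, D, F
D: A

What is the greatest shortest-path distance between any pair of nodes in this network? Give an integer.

Eccentricity of each node (its greatest distance to any other): A:2, B:2, C:3, D:3, E:3, F:3.
The maximum eccentricity is 3, realized for instance by the pair F–C via F – A – B – C. So the diameter is 3.

3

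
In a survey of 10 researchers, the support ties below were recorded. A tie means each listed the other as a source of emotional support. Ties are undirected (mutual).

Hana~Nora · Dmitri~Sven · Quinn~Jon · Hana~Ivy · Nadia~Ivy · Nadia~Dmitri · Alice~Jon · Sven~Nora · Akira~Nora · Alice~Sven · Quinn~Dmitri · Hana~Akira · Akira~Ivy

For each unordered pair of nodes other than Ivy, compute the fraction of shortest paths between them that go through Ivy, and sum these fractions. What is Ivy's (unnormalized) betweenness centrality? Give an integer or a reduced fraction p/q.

Pairs whose geodesics pass through Ivy — Hana–Quinn: 1/2; Hana–Dmitri: 1/2; Hana–Nadia: 1; Nora–Nadia: 2/3; Quinn–Akira: 1/2; Dmitri–Akira: 1/2; Nadia–Akira: 1.
All other pairs contribute 0.
Summing the contributions gives betweenness(Ivy) = 14/3.

14/3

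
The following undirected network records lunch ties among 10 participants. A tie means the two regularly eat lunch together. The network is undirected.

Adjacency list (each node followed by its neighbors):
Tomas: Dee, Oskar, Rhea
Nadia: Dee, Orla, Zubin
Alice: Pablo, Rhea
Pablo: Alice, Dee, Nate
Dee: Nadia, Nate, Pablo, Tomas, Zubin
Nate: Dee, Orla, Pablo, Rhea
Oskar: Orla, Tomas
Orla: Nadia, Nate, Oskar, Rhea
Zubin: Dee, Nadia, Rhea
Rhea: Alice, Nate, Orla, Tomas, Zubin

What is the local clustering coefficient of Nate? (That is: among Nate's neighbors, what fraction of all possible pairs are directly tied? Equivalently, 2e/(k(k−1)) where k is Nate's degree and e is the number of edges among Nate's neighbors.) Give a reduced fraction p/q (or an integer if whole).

1/3

Nate's neighbors: Dee, Orla, Pablo, and Rhea (k = 4).
Possible neighbor pairs: C(4,2) = 6. Edges among them: Dee–Pablo, Orla–Rhea → e = 2.
Clustering(Nate) = 2/6 = 1/3.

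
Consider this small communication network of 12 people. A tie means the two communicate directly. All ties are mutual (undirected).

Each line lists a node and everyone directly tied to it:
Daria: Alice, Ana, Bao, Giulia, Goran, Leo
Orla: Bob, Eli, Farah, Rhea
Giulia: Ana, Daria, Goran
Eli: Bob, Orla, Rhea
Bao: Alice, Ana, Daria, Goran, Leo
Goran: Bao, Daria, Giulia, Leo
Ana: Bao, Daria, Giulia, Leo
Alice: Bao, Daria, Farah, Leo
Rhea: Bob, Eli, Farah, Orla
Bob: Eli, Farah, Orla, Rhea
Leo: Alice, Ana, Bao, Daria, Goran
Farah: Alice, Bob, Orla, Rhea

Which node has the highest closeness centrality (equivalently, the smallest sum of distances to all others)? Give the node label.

Farness (sum of distances to all others) for each node — Alice:19, Ana:28, Bao:22, Bob:27, Daria:21, Eli:35, Farah:21, Giulia:29, Goran:28, Leo:22, Orla:27, Rhea:27.
The smallest farness is 19, for Alice, so Alice has the highest closeness.

Alice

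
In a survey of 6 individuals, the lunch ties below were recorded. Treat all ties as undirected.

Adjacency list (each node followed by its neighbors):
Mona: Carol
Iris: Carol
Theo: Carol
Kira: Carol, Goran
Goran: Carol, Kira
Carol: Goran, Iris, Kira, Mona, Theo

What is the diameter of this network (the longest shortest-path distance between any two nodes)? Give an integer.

2

Eccentricity of each node (its greatest distance to any other): Carol:1, Goran:2, Iris:2, Kira:2, Mona:2, Theo:2.
The maximum eccentricity is 2, realized for instance by the pair Mona–Iris via Mona – Carol – Iris. So the diameter is 2.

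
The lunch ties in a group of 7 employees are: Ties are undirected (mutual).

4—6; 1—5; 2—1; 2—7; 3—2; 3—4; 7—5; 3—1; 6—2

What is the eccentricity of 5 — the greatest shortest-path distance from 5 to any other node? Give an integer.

Distances from 5: 1:1, 2:2, 3:2, 4:3, 6:3, 7:1.
The largest is 3 (to 4 and 6), so the eccentricity of 5 is 3.

3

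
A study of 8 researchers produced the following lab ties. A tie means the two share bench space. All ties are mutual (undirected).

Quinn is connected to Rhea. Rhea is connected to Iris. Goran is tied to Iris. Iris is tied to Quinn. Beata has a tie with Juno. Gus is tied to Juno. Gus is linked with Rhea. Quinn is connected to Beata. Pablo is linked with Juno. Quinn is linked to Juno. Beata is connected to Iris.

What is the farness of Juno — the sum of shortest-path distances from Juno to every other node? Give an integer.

11

Distances from Juno: Beata:1, Goran:3, Gus:1, Iris:2, Pablo:1, Quinn:1, Rhea:2.
Sum = 1 + 3 + 1 + 2 + 1 + 1 + 2 = 11.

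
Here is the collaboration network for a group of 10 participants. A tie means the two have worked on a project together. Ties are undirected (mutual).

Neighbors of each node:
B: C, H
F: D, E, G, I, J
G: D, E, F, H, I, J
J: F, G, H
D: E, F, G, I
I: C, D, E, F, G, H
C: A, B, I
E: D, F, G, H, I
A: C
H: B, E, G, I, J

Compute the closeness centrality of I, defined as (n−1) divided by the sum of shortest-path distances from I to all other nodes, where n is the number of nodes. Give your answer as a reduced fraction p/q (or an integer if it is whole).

3/4

Distances from I: A:2, B:2, C:1, D:1, E:1, F:1, G:1, H:1, J:2. Sum = 12.
n = 10, so closeness = 9/12 = 3/4.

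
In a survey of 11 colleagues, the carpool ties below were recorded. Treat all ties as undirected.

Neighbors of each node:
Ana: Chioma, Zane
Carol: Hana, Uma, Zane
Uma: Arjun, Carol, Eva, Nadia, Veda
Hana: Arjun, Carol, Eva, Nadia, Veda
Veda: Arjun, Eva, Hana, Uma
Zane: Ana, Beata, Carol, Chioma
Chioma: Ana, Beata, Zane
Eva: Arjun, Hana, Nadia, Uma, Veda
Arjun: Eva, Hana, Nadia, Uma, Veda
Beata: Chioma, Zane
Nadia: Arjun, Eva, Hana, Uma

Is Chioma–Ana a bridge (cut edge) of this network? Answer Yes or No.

No

Even without that edge, Chioma still reaches Ana via Chioma – Zane – Ana, so the network stays connected. Not a bridge.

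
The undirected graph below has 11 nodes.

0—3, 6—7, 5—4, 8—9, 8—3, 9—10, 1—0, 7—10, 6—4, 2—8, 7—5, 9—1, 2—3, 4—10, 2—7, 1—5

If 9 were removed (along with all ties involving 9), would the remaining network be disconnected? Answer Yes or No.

No

Even without 9, every remaining node can still reach every other (the residual graph is connected), so 9 is not a cut vertex.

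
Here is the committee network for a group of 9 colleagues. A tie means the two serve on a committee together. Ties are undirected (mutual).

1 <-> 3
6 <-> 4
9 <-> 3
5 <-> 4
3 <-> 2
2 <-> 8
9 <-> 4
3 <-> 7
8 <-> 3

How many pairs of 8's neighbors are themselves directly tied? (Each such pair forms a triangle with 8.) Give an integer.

1

8's neighbors: 2 and 3.
Neighbor pairs that are themselves tied: 8–2–3. Each forms one triangle with 8, for 1 in total.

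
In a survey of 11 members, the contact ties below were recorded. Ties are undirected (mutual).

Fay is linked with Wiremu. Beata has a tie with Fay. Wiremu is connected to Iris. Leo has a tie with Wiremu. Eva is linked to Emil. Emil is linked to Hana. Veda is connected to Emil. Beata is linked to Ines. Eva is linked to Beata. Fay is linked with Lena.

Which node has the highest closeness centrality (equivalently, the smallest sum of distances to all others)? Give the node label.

Farness (sum of distances to all others) for each node — Beata:21, Emil:29, Eva:24, Fay:22, Hana:38, Ines:30, Iris:36, Lena:31, Leo:36, Veda:38, Wiremu:27.
The smallest farness is 21, for Beata, so Beata has the highest closeness.

Beata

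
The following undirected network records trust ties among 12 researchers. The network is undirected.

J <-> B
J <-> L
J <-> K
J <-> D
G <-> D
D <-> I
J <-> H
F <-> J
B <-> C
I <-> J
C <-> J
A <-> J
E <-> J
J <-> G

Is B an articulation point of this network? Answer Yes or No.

Even without B, every remaining node can still reach every other (the residual graph is connected), so B is not a cut vertex.

No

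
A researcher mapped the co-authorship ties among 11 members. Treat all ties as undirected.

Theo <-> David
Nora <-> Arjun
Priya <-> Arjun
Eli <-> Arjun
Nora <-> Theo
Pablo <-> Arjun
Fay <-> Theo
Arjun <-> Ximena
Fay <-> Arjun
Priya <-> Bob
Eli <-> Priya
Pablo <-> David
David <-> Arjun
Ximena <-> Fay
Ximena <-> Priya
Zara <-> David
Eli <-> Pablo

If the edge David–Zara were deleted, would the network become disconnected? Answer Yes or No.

Without the David–Zara edge there is no alternate route between David and Zara, so the network disconnects. It is a bridge.

Yes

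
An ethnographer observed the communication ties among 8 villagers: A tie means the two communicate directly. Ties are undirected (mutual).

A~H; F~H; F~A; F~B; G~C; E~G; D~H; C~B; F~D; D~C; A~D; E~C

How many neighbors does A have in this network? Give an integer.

A is directly tied to D, F, and H. That is 3 neighbors, so the degree of A is 3.

3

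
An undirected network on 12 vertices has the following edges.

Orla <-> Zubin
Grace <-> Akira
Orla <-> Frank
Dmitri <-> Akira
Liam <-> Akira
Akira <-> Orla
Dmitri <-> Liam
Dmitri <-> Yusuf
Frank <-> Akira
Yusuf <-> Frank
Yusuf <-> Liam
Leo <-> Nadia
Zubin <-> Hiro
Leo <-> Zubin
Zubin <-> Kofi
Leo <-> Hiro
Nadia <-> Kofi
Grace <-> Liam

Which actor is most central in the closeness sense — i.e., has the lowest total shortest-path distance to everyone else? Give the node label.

Farness (sum of distances to all others) for each node — Akira:22, Dmitri:29, Frank:24, Grace:30, Hiro:30, Kofi:30, Leo:29, Liam:28, Nadia:37, Orla:20, Yusuf:29, Zubin:22.
The smallest farness is 20, for Orla, so Orla has the highest closeness.

Orla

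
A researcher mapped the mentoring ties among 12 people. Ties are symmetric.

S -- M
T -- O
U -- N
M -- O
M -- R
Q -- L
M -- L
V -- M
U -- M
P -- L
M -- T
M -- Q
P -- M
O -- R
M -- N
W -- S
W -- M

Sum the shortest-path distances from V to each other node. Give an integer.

Distances from V: L:2, M:1, N:2, O:2, P:2, Q:2, R:2, S:2, T:2, U:2, W:2.
Sum = 2 + 1 + 2 + 2 + 2 + 2 + 2 + 2 + 2 + 2 + 2 = 21.

21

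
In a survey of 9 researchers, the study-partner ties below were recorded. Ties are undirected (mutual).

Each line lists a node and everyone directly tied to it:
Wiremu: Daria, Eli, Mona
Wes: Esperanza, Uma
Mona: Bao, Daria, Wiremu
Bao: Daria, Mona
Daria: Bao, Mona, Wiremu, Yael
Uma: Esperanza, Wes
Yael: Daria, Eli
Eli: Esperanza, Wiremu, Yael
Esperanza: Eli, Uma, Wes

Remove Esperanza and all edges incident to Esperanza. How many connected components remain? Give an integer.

2

Without Esperanza, the remaining ties split the others into: {Uma, Wes}; {Bao, Daria, Eli, Mona, Wiremu, Yael}.
That's 2 separate components.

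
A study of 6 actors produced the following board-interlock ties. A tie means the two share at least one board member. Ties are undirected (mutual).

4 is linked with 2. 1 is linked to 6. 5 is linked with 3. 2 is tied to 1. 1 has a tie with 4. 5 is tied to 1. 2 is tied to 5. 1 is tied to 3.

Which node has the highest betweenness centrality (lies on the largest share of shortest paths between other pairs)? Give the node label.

1

Unnormalized betweenness of each node: 1:6, 2:1/2, 3:0, 4:0, 5:1/2, 6:0.
1 has the largest value, 6, making it the main broker — the node through which the most shortest paths run.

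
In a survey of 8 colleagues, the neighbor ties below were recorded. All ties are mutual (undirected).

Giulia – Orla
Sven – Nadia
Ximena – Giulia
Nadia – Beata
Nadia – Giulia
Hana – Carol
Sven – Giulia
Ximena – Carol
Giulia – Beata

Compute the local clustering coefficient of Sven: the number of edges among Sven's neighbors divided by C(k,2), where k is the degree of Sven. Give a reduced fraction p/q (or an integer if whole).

Sven's neighbors: Giulia and Nadia (k = 2).
Possible neighbor pairs: C(2,2) = 1. Edges among them: Giulia–Nadia → e = 1.
Clustering(Sven) = 1/1.

1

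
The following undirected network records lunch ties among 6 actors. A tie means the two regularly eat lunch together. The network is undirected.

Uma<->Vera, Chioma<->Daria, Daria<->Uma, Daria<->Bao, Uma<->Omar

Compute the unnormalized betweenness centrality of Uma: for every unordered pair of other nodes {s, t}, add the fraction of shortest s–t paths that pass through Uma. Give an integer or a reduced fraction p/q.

7

Pairs whose geodesics pass through Uma — Omar–Chioma: 1; Omar–Daria: 1; Omar–Vera: 1; Omar–Bao: 1; Chioma–Vera: 1; Daria–Vera: 1; Vera–Bao: 1.
All other pairs contribute 0.
Summing the contributions gives betweenness(Uma) = 7.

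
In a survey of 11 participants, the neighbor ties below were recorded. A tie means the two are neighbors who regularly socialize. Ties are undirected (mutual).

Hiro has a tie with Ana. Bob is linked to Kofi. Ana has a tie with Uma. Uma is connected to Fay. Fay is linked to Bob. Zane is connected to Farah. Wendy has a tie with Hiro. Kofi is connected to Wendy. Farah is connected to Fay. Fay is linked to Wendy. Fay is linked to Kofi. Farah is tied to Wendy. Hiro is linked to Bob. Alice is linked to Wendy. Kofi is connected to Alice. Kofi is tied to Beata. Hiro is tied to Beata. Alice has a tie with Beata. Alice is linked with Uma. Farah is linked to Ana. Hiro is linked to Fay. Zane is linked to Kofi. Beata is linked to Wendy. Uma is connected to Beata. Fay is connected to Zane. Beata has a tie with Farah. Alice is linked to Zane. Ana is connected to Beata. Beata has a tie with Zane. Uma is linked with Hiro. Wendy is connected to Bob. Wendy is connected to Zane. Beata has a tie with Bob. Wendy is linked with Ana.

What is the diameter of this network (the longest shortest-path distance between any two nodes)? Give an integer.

2

Eccentricity of each node (its greatest distance to any other): Alice:2, Ana:2, Beata:2, Bob:2, Farah:2, Fay:2, Hiro:2, Kofi:2, Uma:2, Wendy:2, Zane:2.
The maximum eccentricity is 2, realized for instance by the pair Beata–Fay via Beata – Hiro – Fay. So the diameter is 2.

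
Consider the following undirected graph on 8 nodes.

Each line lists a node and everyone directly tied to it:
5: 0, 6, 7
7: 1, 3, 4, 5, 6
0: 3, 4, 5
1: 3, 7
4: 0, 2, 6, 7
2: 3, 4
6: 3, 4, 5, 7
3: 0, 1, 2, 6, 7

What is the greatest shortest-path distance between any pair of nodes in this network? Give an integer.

3

Eccentricity of each node (its greatest distance to any other): 0:2, 1:2, 2:3, 3:2, 4:2, 5:3, 6:2, 7:2.
The maximum eccentricity is 3, realized for instance by the pair 2–5 via 2 – 3 – 6 – 5. So the diameter is 3.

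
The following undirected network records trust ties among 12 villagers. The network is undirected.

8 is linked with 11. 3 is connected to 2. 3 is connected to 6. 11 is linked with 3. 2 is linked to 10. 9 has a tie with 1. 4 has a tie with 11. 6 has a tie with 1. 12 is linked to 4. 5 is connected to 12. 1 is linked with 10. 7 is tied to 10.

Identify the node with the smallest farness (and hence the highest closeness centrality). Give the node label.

3

Farness (sum of distances to all others) for each node — 1:31, 2:28, 3:24, 4:32, 5:50, 6:28, 7:41, 8:36, 9:41, 10:31, 11:26, 12:40.
The smallest farness is 24, for 3, so 3 has the highest closeness.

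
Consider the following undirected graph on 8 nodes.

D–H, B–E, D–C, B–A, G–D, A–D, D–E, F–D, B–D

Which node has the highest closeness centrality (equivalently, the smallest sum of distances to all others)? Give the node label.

D

Farness (sum of distances to all others) for each node — A:12, B:11, C:13, D:7, E:12, F:13, G:13, H:13.
The smallest farness is 7, for D, so D has the highest closeness.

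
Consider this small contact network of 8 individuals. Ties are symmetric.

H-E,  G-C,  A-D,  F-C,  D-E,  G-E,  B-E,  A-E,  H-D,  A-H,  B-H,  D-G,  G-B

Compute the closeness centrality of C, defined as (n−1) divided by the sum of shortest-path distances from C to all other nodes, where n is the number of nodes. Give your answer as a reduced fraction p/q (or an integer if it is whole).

1/2

Distances from C: A:3, B:2, D:2, E:2, F:1, G:1, H:3. Sum = 14.
n = 8, so closeness = 7/14 = 1/2.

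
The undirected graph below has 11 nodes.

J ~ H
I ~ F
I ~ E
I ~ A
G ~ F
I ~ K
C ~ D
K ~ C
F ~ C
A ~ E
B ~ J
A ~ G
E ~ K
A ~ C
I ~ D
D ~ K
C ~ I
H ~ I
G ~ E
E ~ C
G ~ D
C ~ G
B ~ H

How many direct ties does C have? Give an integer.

7

C is directly tied to A, D, E, F, G, I, and K. That is 7 neighbors, so the degree of C is 7.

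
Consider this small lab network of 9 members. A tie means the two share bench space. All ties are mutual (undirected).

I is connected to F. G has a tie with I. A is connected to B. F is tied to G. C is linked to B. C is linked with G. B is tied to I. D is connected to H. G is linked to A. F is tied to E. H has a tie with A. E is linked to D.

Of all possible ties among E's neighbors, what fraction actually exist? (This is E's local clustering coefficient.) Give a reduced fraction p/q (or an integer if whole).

E's neighbors: D and F (k = 2).
Possible neighbor pairs: C(2,2) = 1. Edges among them: none → e = 0.
Clustering(E) = 0/1.

0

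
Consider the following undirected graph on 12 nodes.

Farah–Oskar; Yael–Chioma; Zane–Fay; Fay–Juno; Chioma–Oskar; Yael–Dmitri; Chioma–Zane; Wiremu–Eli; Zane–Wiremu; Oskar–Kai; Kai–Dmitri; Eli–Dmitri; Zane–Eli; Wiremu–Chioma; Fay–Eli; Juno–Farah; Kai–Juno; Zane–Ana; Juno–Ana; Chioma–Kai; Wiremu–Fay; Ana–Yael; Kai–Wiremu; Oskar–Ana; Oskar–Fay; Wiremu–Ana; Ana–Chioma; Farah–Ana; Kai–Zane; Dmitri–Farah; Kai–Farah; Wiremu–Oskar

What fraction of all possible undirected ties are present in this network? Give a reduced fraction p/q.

There are 32 edges and 12 nodes, so the maximum possible is C(12,2) = 66.
Density = 32/66 = 16/33.

16/33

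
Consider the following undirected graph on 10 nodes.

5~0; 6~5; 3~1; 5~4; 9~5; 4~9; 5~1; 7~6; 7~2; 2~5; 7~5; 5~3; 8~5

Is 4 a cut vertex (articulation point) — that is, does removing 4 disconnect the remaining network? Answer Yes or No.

Even without 4, every remaining node can still reach every other (the residual graph is connected), so 4 is not a cut vertex.

No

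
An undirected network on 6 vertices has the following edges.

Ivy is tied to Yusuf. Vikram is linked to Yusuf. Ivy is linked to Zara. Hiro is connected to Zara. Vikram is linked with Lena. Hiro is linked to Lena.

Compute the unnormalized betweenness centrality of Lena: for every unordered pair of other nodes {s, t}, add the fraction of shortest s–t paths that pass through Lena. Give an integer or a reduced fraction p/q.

2

Pairs whose geodesics pass through Lena — Hiro–Yusuf: 1/2; Hiro–Vikram: 1; Zara–Vikram: 1/2.
All other pairs contribute 0.
Summing the contributions gives betweenness(Lena) = 2.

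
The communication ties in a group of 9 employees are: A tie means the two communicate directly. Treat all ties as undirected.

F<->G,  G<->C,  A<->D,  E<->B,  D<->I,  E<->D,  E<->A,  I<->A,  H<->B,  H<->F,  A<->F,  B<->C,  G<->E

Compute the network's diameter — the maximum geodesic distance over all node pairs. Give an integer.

4

Eccentricity of each node (its greatest distance to any other): A:3, B:3, C:4, D:3, E:2, F:2, G:3, H:3, I:4.
The maximum eccentricity is 4, realized for instance by the pair C–I via C – G – E – D – I. So the diameter is 4.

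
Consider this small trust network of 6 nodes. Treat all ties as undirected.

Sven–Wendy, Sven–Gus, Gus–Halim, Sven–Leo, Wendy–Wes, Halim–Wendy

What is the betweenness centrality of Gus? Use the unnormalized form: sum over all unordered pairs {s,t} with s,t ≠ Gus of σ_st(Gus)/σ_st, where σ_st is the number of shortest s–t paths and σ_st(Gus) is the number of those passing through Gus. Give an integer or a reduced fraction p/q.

1

Pairs whose geodesics pass through Gus — Halim–Leo: 1/2; Halim–Sven: 1/2.
All other pairs contribute 0.
Summing the contributions gives betweenness(Gus) = 1.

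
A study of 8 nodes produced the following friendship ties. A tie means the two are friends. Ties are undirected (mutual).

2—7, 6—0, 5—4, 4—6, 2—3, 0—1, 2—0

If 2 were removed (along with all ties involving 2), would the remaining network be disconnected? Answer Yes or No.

Removing 2 leaves {0, 1, 4, 5, and 6} with no path to {3}, so the network splits into 3 components. 2 is a cut vertex.

Yes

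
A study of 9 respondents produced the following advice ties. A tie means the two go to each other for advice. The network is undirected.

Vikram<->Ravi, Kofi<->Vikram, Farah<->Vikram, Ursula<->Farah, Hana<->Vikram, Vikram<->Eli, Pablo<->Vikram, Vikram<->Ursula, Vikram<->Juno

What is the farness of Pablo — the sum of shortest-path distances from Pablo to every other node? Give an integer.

Distances from Pablo: Eli:2, Farah:2, Hana:2, Juno:2, Kofi:2, Ravi:2, Ursula:2, Vikram:1.
Sum = 2 + 2 + 2 + 2 + 2 + 2 + 2 + 1 = 15.

15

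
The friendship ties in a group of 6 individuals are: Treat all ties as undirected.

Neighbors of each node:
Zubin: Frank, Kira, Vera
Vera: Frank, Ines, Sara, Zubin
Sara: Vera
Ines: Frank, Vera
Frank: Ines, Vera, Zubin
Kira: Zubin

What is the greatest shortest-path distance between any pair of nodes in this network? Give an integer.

3

Eccentricity of each node (its greatest distance to any other): Frank:2, Ines:3, Kira:3, Sara:3, Vera:2, Zubin:2.
The maximum eccentricity is 3, realized for instance by the pair Kira–Sara via Kira – Zubin – Vera – Sara. So the diameter is 3.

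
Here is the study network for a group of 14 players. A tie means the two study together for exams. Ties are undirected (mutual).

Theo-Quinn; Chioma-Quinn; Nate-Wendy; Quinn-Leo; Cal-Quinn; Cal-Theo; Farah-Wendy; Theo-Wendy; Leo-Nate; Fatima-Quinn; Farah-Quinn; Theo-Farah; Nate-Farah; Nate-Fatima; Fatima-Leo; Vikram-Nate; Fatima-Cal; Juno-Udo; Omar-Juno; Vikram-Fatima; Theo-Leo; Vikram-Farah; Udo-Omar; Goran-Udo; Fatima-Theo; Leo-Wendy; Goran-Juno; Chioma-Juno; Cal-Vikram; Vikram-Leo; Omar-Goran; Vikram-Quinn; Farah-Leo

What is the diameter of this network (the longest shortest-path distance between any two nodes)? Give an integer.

5

Eccentricity of each node (its greatest distance to any other): Cal:4, Chioma:3, Farah:4, Fatima:4, Goran:5, Juno:4, Leo:4, Nate:5, Omar:5, Quinn:3, Theo:4, Udo:5, Vikram:4, Wendy:5.
The maximum eccentricity is 5, realized for instance by the pair Nate–Omar via Nate – Fatima – Quinn – Chioma – Juno – Omar. So the diameter is 5.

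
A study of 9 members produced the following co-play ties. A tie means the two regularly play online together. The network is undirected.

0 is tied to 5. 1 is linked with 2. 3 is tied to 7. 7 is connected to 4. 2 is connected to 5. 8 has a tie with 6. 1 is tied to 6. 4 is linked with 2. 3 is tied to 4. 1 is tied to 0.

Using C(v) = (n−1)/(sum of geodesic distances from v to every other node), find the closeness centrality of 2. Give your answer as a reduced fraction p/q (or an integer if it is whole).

Distances from 2: 0:2, 1:1, 3:2, 4:1, 5:1, 6:2, 7:2, 8:3. Sum = 14.
n = 9, so closeness = 8/14 = 4/7.

4/7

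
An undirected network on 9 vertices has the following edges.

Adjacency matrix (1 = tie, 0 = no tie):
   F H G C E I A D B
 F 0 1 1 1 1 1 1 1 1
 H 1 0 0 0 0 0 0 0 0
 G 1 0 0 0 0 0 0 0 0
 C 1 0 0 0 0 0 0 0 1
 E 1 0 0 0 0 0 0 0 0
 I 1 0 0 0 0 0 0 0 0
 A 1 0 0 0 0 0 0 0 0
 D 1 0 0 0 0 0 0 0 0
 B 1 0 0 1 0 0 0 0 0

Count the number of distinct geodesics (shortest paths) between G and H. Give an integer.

The shortest distance is 2, and the only length-2 path is G–F–H. So there is exactly 1 shortest path.

1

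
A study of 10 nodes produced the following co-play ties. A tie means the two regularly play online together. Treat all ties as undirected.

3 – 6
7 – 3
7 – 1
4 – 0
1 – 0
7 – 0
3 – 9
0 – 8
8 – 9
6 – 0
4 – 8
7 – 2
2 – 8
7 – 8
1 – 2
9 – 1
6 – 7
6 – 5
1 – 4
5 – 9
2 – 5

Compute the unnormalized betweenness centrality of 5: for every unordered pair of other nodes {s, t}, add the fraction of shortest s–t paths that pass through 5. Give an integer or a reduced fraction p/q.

4/3

Pairs whose geodesics pass through 5 — 2–9: 1/3; 2–6: 1/2; 9–6: 1/2.
All other pairs contribute 0.
Summing the contributions gives betweenness(5) = 4/3.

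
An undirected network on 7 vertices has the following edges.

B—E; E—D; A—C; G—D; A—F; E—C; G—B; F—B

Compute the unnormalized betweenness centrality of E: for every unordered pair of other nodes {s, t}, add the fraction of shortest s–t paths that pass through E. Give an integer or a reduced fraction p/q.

5

Pairs whose geodesics pass through E — B–C: 1; B–D: 1/2; F–D: 1/2; A–D: 1; C–D: 1; C–G: 2/2.
All other pairs contribute 0.
Summing the contributions gives betweenness(E) = 5.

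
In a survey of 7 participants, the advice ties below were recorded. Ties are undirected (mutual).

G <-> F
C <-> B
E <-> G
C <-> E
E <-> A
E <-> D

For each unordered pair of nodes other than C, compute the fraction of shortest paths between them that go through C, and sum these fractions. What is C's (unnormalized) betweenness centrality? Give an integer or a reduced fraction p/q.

Pairs whose geodesics pass through C — A–B: 1; B–F: 1; B–G: 1; B–D: 1; B–E: 1.
All other pairs contribute 0.
Summing the contributions gives betweenness(C) = 5.

5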